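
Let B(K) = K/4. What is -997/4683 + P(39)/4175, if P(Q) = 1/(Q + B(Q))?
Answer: -90184877/423616375 ≈ -0.21289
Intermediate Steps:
B(K) = K/4 (B(K) = K*(¼) = K/4)
P(Q) = 4/(5*Q) (P(Q) = 1/(Q + Q/4) = 1/(5*Q/4) = 4/(5*Q))
-997/4683 + P(39)/4175 = -997/4683 + ((⅘)/39)/4175 = -997*1/4683 + ((⅘)*(1/39))*(1/4175) = -997/4683 + (4/195)*(1/4175) = -997/4683 + 4/814125 = -90184877/423616375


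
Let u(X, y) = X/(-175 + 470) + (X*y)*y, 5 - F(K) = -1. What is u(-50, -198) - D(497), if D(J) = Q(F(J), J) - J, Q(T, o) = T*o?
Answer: -115798425/59 ≈ -1.9627e+6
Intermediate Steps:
F(K) = 6 (F(K) = 5 - 1*(-1) = 5 + 1 = 6)
u(X, y) = X/295 + X*y²
D(J) = 5*J (D(J) = 6*J - J = 5*J)
u(-50, -198) - D(497) = -50*(1/295 + (-198)²) - 5*497 = -50*(1/295 + 39204) - 1*2485 = -50*11565181/295 - 2485 = -115651810/59 - 2485 = -115798425/59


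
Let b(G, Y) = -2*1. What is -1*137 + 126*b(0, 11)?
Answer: -389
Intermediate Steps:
b(G, Y) = -2
-1*137 + 126*b(0, 11) = -1*137 + 126*(-2) = -137 - 252 = -389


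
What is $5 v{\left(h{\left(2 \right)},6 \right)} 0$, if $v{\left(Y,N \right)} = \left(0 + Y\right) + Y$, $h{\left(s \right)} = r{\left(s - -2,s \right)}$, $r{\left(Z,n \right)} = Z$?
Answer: $0$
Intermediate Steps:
$h{\left(s \right)} = 2 + s$ ($h{\left(s \right)} = s - -2 = s + 2 = 2 + s$)
$v{\left(Y,N \right)} = 2 Y$ ($v{\left(Y,N \right)} = Y + Y = 2 Y$)
$5 v{\left(h{\left(2 \right)},6 \right)} 0 = 5 \cdot 2 \left(2 + 2\right) 0 = 5 \cdot 2 \cdot 4 \cdot 0 = 5 \cdot 8 \cdot 0 = 40 \cdot 0 = 0$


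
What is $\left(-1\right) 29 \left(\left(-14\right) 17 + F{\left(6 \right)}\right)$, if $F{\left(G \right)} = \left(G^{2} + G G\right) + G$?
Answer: $4640$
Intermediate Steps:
$F{\left(G \right)} = G + 2 G^{2}$ ($F{\left(G \right)} = \left(G^{2} + G^{2}\right) + G = 2 G^{2} + G = G + 2 G^{2}$)
$\left(-1\right) 29 \left(\left(-14\right) 17 + F{\left(6 \right)}\right) = \left(-1\right) 29 \left(\left(-14\right) 17 + 6 \left(1 + 2 \cdot 6\right)\right) = - 29 \left(-238 + 6 \left(1 + 12\right)\right) = - 29 \left(-238 + 6 \cdot 13\right) = - 29 \left(-238 + 78\right) = \left(-29\right) \left(-160\right) = 4640$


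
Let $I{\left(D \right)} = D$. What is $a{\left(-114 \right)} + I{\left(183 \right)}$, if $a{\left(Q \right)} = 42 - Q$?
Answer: $339$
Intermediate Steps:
$a{\left(-114 \right)} + I{\left(183 \right)} = \left(42 - -114\right) + 183 = \left(42 + 114\right) + 183 = 156 + 183 = 339$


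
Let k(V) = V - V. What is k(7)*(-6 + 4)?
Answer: 0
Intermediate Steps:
k(V) = 0
k(7)*(-6 + 4) = 0*(-6 + 4) = 0*(-2) = 0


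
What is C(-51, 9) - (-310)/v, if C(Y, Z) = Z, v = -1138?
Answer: 4966/569 ≈ 8.7276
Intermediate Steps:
C(-51, 9) - (-310)/v = 9 - (-310)/(-1138) = 9 - (-310)*(-1)/1138 = 9 - 1*155/569 = 9 - 155/569 = 4966/569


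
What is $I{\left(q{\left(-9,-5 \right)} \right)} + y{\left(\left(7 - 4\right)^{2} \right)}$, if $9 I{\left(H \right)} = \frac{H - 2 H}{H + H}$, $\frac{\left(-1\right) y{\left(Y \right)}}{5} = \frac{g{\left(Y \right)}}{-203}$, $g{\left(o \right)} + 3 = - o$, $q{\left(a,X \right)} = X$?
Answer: $- \frac{1283}{3654} \approx -0.35112$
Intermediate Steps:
$g{\left(o \right)} = -3 - o$
$y{\left(Y \right)} = - \frac{15}{203} - \frac{5 Y}{203}$ ($y{\left(Y \right)} = - 5 \frac{-3 - Y}{-203} = - 5 \left(-3 - Y\right) \left(- \frac{1}{203}\right) = - 5 \left(\frac{3}{203} + \frac{Y}{203}\right) = - \frac{15}{203} - \frac{5 Y}{203}$)
$I{\left(H \right)} = - \frac{1}{18}$ ($I{\left(H \right)} = \frac{\left(H - 2 H\right) \frac{1}{H + H}}{9} = \frac{- H \frac{1}{2 H}}{9} = \frac{1}{9} \left(- \frac{1}{2}\right) = - \frac{1}{18}$)
$I{\left(q{\left(-9,-5 \right)} \right)} + y{\left(\left(7 - 4\right)^{2} \right)} = - \frac{1}{18} - \left(\frac{15}{203} + \frac{5 \left(7 - 4\right)^{2}}{203}\right) = - \frac{1}{18} - \left(\frac{15}{203} + \frac{5 \cdot 3^{2}}{203}\right) = - \frac{1}{18} - \frac{60}{203} = - \frac{1283}{3654}$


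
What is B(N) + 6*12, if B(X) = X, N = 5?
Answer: 77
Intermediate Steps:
B(N) + 6*12 = 5 + 6*12 = 5 + 72 = 77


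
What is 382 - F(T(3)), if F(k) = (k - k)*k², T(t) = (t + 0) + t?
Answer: 382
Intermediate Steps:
T(t) = 2*t (T(t) = t + t = 2*t)
F(k) = 0 (F(k) = 0*k² = 0)
382 - F(T(3)) = 382 - 1*0 = 382 + 0 = 382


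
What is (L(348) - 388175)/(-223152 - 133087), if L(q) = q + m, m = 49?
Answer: 387778/356239 ≈ 1.0885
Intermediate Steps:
L(q) = 49 + q (L(q) = q + 49 = 49 + q)
(L(348) - 388175)/(-223152 - 133087) = ((49 + 348) - 388175)/(-223152 - 133087) = (397 - 388175)/(-356239) = -387778*(-1/356239) = 387778/356239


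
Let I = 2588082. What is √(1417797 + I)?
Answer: √4005879 ≈ 2001.5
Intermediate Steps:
√(1417797 + I) = √(1417797 + 2588082) = √4005879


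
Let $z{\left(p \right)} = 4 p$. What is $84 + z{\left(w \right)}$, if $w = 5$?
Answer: $104$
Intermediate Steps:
$84 + z{\left(w \right)} = 84 + 4 \cdot 5 = 84 + 20 = 104$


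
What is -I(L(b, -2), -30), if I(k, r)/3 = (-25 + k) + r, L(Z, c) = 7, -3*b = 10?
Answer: 144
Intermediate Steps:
b = -10/3 (b = -⅓*10 = -10/3 ≈ -3.3333)
I(k, r) = -75 + 3*k + 3*r (I(k, r) = 3*((-25 + k) + r) = 3*(-25 + k + r) = -75 + 3*k + 3*r)
-I(L(b, -2), -30) = -(-75 + 3*7 + 3*(-30)) = -(-75 + 21 - 90) = -1*(-144) = 144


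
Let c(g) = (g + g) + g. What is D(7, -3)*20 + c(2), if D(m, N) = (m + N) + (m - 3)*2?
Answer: 246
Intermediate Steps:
c(g) = 3*g (c(g) = 2*g + g = 3*g)
D(m, N) = -6 + N + 3*m (D(m, N) = (N + m) + (-3 + m)*2 = (N + m) + (-6 + 2*m) = -6 + N + 3*m)
D(7, -3)*20 + c(2) = (-6 - 3 + 3*7)*20 + 3*2 = (-6 - 3 + 21)*20 + 6 = 12*20 + 6 = 240 + 6 = 246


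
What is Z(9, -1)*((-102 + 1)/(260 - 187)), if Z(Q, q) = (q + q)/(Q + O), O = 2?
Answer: 202/803 ≈ 0.25156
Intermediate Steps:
Z(Q, q) = 2*q/(2 + Q) (Z(Q, q) = (q + q)/(Q + 2) = (2*q)/(2 + Q) = 2*q/(2 + Q))
Z(9, -1)*((-102 + 1)/(260 - 187)) = (2*(-1)/(2 + 9))*((-102 + 1)/(260 - 187)) = (2*(-1)/11)*(-101/73) = (2*(-1)*(1/11))*(-101*1/73) = -2/11*(-101/73) = 202/803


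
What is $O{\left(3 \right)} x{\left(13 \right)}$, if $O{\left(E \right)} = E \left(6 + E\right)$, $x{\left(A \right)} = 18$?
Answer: $486$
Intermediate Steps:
$O{\left(3 \right)} x{\left(13 \right)} = 3 \left(6 + 3\right) 18 = 3 \cdot 9 \cdot 18 = 27 \cdot 18 = 486$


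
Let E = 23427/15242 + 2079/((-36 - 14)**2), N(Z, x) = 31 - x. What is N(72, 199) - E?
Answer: -3245947809/19052500 ≈ -170.37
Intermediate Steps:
E = 45127809/19052500 (E = 23427*(1/15242) + 2079/((-50)**2) = 23427/15242 + 2079/2500 = 45127809/19052500 ≈ 2.3686)
N(72, 199) - E = (31 - 1*199) - 1*45127809/19052500 = (31 - 199) - 45127809/19052500 = -168 - 45127809/19052500 = -3245947809/19052500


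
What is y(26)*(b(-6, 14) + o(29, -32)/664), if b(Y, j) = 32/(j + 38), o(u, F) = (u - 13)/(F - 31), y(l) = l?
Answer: 83612/5229 ≈ 15.990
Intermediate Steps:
o(u, F) = (-13 + u)/(-31 + F)
b(Y, j) = 32/(38 + j)
y(26)*(b(-6, 14) + o(29, -32)/664) = 26*(32/(38 + 14) + ((-13 + 29)/(-31 - 32))/664) = 26*(32/52 + (16/(-63))*(1/664)) = 26*(32*(1/52) - 1/63*16*(1/664)) = 26*(8/13 - 16/63*1/664) = 26*(8/13 - 2/5229) = 26*(41806/67977) = 83612/5229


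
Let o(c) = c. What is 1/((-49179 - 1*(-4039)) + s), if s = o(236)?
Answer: -1/44904 ≈ -2.2270e-5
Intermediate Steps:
s = 236
1/((-49179 - 1*(-4039)) + s) = 1/((-49179 - 1*(-4039)) + 236) = 1/((-49179 + 4039) + 236) = 1/(-45140 + 236) = 1/(-44904) = -1/44904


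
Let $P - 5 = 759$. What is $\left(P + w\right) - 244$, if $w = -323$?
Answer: $197$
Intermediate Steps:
$P = 764$ ($P = 5 + 759 = 764$)
$\left(P + w\right) - 244 = \left(764 - 323\right) - 244 = 441 - 244 = 197$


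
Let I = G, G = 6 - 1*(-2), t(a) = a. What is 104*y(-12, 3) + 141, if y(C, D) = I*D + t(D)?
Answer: 2949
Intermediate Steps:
G = 8 (G = 6 + 2 = 8)
I = 8
y(C, D) = 9*D (y(C, D) = 8*D + D = 9*D)
104*y(-12, 3) + 141 = 104*(9*3) + 141 = 104*27 + 141 = 2808 + 141 = 2949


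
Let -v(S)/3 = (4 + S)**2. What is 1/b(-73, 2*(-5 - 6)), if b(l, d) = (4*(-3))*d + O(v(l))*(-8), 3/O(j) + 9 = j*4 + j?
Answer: 2976/785665 ≈ 0.0037879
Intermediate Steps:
v(S) = -3*(4 + S)**2
O(j) = 3/(-9 + 5*j) (O(j) = 3/(-9 + (j*4 + j)) = 3/(-9 + (4*j + j)) = 3/(-9 + 5*j))
b(l, d) = -24/(-9 - 15*(4 + l)**2) - 12*d (b(l, d) = (4*(-3))*d + (3/(-9 + 5*(-3*(4 + l)**2)))*(-8) = -12*d + (3/(-9 - 15*(4 + l)**2))*(-8) = -12*d - 24/(-9 - 15*(4 + l)**2) = -24/(-9 - 15*(4 + l)**2) - 12*d)
1/b(-73, 2*(-5 - 6)) = 1/(-(-8 + 12*(2*(-5 - 6))*(3 + 5*(4 - 73)**2))/(3 + 5*(4 - 73)**2)) = 1/(-(-8 + 12*(2*(-11))*(3 + 5*(-69)**2))/(3 + 5*(-69)**2)) = 1/(-(-8 + 12*(-22)*(3 + 5*4761))/(3 + 5*4761)) = 1/(-(-8 + 12*(-22)*(3 + 23805))/(3 + 23805)) = 1/(-1*(-8 + 12*(-22)*23808)/23808) = 1/(-1*1/23808*(-8 - 6285312)) = 1/(-1*1/23808*(-6285320)) = 1/(785665/2976) = 2976/785665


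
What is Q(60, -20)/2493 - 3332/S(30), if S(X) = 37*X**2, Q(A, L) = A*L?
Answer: -1340741/2306025 ≈ -0.58141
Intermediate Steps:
Q(60, -20)/2493 - 3332/S(30) = (60*(-20))/2493 - 3332/(37*30**2) = -1200*1/2493 - 3332/(37*900) = -400/831 - 3332/33300 = -400/831 - 3332*1/33300 = -400/831 - 833/8325 = -1340741/2306025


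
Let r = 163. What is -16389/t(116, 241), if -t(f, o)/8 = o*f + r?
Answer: 5463/74984 ≈ 0.072856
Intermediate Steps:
t(f, o) = -1304 - 8*f*o (t(f, o) = -8*(o*f + 163) = -8*(f*o + 163) = -8*(163 + f*o) = -1304 - 8*f*o)
-16389/t(116, 241) = -16389/(-1304 - 8*116*241) = -16389/(-1304 - 223648) = -16389/(-224952) = -16389*(-1/224952) = 5463/74984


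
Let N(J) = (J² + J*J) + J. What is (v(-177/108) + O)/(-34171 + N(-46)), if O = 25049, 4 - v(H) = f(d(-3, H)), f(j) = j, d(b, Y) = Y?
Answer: -901967/1079460 ≈ -0.83557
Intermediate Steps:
v(H) = 4 - H
N(J) = J + 2*J² (N(J) = (J² + J²) + J = 2*J² + J = J + 2*J²)
(v(-177/108) + O)/(-34171 + N(-46)) = ((4 - (-177)/108) + 25049)/(-34171 - 46*(1 + 2*(-46))) = ((4 - (-177)/108) + 25049)/(-34171 - 46*(1 - 92)) = ((4 - 1*(-59/36)) + 25049)/(-34171 - 46*(-91)) = ((4 + 59/36) + 25049)/(-34171 + 4186) = (203/36 + 25049)/(-29985) = (901967/36)*(-1/29985) = -901967/1079460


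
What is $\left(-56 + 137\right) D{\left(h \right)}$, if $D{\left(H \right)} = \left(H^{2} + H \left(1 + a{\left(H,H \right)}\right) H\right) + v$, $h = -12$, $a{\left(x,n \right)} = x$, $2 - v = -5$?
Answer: $-116073$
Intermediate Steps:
$v = 7$ ($v = 2 - -5 = 2 + 5 = 7$)
$D{\left(H \right)} = 7 + H^{2} + H^{2} \left(1 + H\right)$ ($D{\left(H \right)} = \left(H^{2} + H \left(1 + H\right) H\right) + 7 = \left(H^{2} + H^{2} \left(1 + H\right)\right) + 7 = 7 + H^{2} + H^{2} \left(1 + H\right)$)
$\left(-56 + 137\right) D{\left(h \right)} = \left(-56 + 137\right) \left(7 + \left(-12\right)^{3} + 2 \left(-12\right)^{2}\right) = 81 \left(7 - 1728 + 2 \cdot 144\right) = 81 \left(7 - 1728 + 288\right) = 81 \left(-1433\right) = -116073$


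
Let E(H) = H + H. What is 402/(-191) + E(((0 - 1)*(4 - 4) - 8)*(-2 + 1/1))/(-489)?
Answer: -199634/93399 ≈ -2.1374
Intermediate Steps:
E(H) = 2*H
402/(-191) + E(((0 - 1)*(4 - 4) - 8)*(-2 + 1/1))/(-489) = 402/(-191) + (2*(((0 - 1)*(4 - 4) - 8)*(-2 + 1/1)))/(-489) = 402*(-1/191) + (2*((-1*0 - 8)*(-2 + 1)))*(-1/489) = -402/191 + (2*((0 - 8)*(-1)))*(-1/489) = -402/191 + (2*(-8*(-1)))*(-1/489) = -402/191 + (2*8)*(-1/489) = -402/191 + 16*(-1/489) = -402/191 - 16/489 = -199634/93399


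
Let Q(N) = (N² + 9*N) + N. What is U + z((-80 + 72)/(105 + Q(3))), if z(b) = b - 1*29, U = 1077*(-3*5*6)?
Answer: -1745263/18 ≈ -96959.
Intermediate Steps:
Q(N) = N² + 10*N
U = -96930 (U = 1077*(-15*6) = 1077*(-90) = -96930)
z(b) = -29 + b (z(b) = b - 29 = -29 + b)
U + z((-80 + 72)/(105 + Q(3))) = -96930 + (-29 + (-80 + 72)/(105 + 3*(10 + 3))) = -96930 + (-29 - 8/(105 + 3*13)) = -96930 + (-29 - 8/(105 + 39)) = -96930 + (-29 - 8/144) = -96930 + (-29 - 8*1/144) = -96930 + (-29 - 1/18) = -96930 - 523/18 = -1745263/18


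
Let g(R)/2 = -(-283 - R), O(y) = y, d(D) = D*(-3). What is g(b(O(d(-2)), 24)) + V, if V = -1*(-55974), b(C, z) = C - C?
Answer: 56540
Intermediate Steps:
d(D) = -3*D
b(C, z) = 0
V = 55974
g(R) = 566 + 2*R (g(R) = 2*(-(-283 - R)) = 2*(283 + R) = 566 + 2*R)
g(b(O(d(-2)), 24)) + V = (566 + 2*0) + 55974 = (566 + 0) + 55974 = 566 + 55974 = 56540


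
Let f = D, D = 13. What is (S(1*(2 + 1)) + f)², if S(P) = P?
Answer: 256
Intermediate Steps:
f = 13
(S(1*(2 + 1)) + f)² = (1*(2 + 1) + 13)² = (1*3 + 13)² = (3 + 13)² = 16² = 256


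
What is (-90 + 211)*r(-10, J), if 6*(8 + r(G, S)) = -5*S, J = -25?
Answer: 9317/6 ≈ 1552.8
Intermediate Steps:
r(G, S) = -8 - 5*S/6 (r(G, S) = -8 + (-5*S)/6 = -8 - 5*S/6)
(-90 + 211)*r(-10, J) = (-90 + 211)*(-8 - ⅚*(-25)) = 121*(-8 + 125/6) = 121*(77/6) = 9317/6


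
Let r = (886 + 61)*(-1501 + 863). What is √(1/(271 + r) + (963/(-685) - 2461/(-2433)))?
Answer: I*√1775404062138084463605/67099183905 ≈ 0.62796*I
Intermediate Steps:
r = -604186 (r = 947*(-638) = -604186)
√(1/(271 + r) + (963/(-685) - 2461/(-2433))) = √(1/(271 - 604186) + (963/(-685) - 2461/(-2433))) = √(1/(-603915) + (963*(-1/685) - 2461*(-1/2433))) = √(-1/603915 + (-963/685 + 2461/2433)) = √(-1/603915 - 657194/1666605) = √(-26459398741/67099183905) = I*√1775404062138084463605/67099183905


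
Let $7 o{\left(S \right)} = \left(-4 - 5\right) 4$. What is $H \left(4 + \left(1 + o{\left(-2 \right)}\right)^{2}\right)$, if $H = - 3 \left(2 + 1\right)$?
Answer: $- \frac{9333}{49} \approx -190.47$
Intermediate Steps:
$o{\left(S \right)} = - \frac{36}{7}$ ($o{\left(S \right)} = \frac{\left(-4 - 5\right) 4}{7} = \frac{\left(-9\right) 4}{7} = \frac{1}{7} \left(-36\right) = - \frac{36}{7}$)
$H = -9$ ($H = \left(-3\right) 3 = -9$)
$H \left(4 + \left(1 + o{\left(-2 \right)}\right)^{2}\right) = - 9 \left(4 + \left(1 - \frac{36}{7}\right)^{2}\right) = - 9 \left(4 + \left(- \frac{29}{7}\right)^{2}\right) = - 9 \left(4 + \frac{841}{49}\right) = \left(-9\right) \frac{1037}{49} = - \frac{9333}{49}$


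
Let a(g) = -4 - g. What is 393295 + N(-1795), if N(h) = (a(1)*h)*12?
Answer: 500995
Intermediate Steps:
N(h) = -60*h (N(h) = ((-4 - 1*1)*h)*12 = ((-4 - 1)*h)*12 = -5*h*12 = -60*h)
393295 + N(-1795) = 393295 - 60*(-1795) = 393295 + 107700 = 500995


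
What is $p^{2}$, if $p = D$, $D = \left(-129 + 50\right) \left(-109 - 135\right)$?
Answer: $371564176$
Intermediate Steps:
$D = 19276$ ($D = \left(-79\right) \left(-244\right) = 19276$)
$p = 19276$
$p^{2} = 19276^{2} = 371564176$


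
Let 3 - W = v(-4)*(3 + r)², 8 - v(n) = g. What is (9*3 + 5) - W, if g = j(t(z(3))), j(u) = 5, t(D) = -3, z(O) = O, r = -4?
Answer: 32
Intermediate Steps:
g = 5
v(n) = 3 (v(n) = 8 - 1*5 = 8 - 5 = 3)
W = 0 (W = 3 - 3*(3 - 4)² = 3 - 3*(-1)² = 3 - 3 = 0)
(9*3 + 5) - W = (9*3 + 5) - 1*0 = (27 + 5) + 0 = 32 + 0 = 32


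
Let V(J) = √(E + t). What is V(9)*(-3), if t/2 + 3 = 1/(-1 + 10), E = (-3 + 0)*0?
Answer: -2*I*√13 ≈ -7.2111*I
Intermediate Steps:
E = 0 (E = -3*0 = 0)
t = -52/9 (t = -6 + 2/(-1 + 10) = -6 + 2/9 = -52/9 ≈ -5.7778)
V(J) = 2*I*√13/3 (V(J) = √(0 - 52/9) = √(-52/9) = 2*I*√13/3)
V(9)*(-3) = (2*I*√13/3)*(-3) = -2*I*√13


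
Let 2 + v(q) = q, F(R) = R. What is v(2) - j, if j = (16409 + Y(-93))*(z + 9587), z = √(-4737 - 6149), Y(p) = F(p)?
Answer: -156421492 - 16316*I*√10886 ≈ -1.5642e+8 - 1.7023e+6*I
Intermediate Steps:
Y(p) = p
z = I*√10886 (z = √(-10886) = I*√10886 ≈ 104.34*I)
v(q) = -2 + q
j = 156421492 + 16316*I*√10886 (j = (16409 - 93)*(I*√10886 + 9587) = 16316*(9587 + I*√10886) = 156421492 + 16316*I*√10886 ≈ 1.5642e+8 + 1.7023e+6*I)
v(2) - j = (-2 + 2) - (156421492 + 16316*I*√10886) = 0 + (-156421492 - 16316*I*√10886) = -156421492 - 16316*I*√10886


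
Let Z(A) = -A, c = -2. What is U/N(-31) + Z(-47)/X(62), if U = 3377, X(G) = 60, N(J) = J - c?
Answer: -201257/1740 ≈ -115.66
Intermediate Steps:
N(J) = 2 + J (N(J) = J - 1*(-2) = J + 2 = 2 + J)
U/N(-31) + Z(-47)/X(62) = 3377/(2 - 31) - 1*(-47)/60 = 3377/(-29) + 47*(1/60) = 3377*(-1/29) + 47/60 = -3377/29 + 47/60 = -201257/1740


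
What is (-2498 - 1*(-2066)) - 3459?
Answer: -3891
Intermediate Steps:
(-2498 - 1*(-2066)) - 3459 = (-2498 + 2066) - 3459 = -432 - 3459 = -3891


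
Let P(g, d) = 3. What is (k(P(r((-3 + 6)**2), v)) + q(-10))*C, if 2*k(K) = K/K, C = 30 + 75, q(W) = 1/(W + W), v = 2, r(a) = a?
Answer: 189/4 ≈ 47.250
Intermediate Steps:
q(W) = 1/(2*W)
C = 105
k(K) = 1/2 (k(K) = (K/K)/2 = (1/2)*1 = 1/2)
(k(P(r((-3 + 6)**2), v)) + q(-10))*C = (1/2 + (1/2)/(-10))*105 = (1/2 + (1/2)*(-1/10))*105 = (1/2 - 1/20)*105 = (9/20)*105 = 189/4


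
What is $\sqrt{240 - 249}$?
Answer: $3 i \approx 3.0 i$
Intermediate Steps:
$\sqrt{240 - 249} = \sqrt{-9} = 3 i$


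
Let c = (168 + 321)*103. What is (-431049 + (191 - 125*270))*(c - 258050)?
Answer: 96491183264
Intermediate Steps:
c = 50367 (c = 489*103 = 50367)
(-431049 + (191 - 125*270))*(c - 258050) = (-431049 + (191 - 125*270))*(50367 - 258050) = (-431049 + (191 - 33750))*(-207683) = (-431049 - 33559)*(-207683) = -464608*(-207683) = 96491183264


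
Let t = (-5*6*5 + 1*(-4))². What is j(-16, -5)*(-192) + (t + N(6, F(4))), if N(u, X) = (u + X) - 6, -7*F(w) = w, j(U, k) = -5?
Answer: 172728/7 ≈ 24675.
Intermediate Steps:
F(w) = -w/7
N(u, X) = -6 + X + u (N(u, X) = (X + u) - 6 = -6 + X + u)
t = 23716 (t = (-30*5 - 4)² = (-150 - 4)² = (-154)² = 23716)
j(-16, -5)*(-192) + (t + N(6, F(4))) = -5*(-192) + (23716 + (-6 - ⅐*4 + 6)) = 960 + (23716 + (-6 - 4/7 + 6)) = 960 + (23716 - 4/7) = 960 + 166008/7 = 172728/7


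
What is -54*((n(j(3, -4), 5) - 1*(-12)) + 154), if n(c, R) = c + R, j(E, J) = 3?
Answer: -9396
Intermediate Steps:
n(c, R) = R + c
-54*((n(j(3, -4), 5) - 1*(-12)) + 154) = -54*(((5 + 3) - 1*(-12)) + 154) = -54*((8 + 12) + 154) = -54*(20 + 154) = -54*174 = -9396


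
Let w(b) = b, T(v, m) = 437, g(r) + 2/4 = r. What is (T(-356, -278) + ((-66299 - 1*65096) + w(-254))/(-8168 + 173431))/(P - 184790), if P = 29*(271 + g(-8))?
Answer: -20596652/8365967195 ≈ -0.0024620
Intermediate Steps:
g(r) = -½ + r
P = 15225/2 (P = 29*(271 + (-½ - 8)) = 29*(271 - 17/2) = 29*(525/2) = 15225/2 ≈ 7612.5)
(T(-356, -278) + ((-66299 - 1*65096) + w(-254))/(-8168 + 173431))/(P - 184790) = (437 + ((-66299 - 1*65096) - 254)/(-8168 + 173431))/(15225/2 - 184790) = (437 + ((-66299 - 65096) - 254)/165263)/(-354355/2) = (437 + (-131395 - 254)*(1/165263))*(-2/354355) = (437 - 131649*1/165263)*(-2/354355) = (437 - 18807/23609)*(-2/354355) = (10298326/23609)*(-2/354355) = -20596652/8365967195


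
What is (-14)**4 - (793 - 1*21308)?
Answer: 58931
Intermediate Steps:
(-14)**4 - (793 - 1*21308) = 38416 - (793 - 21308) = 38416 - 1*(-20515) = 38416 + 20515 = 58931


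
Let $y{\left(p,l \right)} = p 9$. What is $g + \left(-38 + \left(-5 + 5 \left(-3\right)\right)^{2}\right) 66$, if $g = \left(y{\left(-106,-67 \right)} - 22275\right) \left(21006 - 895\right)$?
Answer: $-467134527$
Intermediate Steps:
$y{\left(p,l \right)} = 9 p$
$g = -467158419$ ($g = \left(9 \left(-106\right) - 22275\right) \left(21006 - 895\right) = \left(-954 - 22275\right) 20111 = \left(-23229\right) 20111 = -467158419$)
$g + \left(-38 + \left(-5 + 5 \left(-3\right)\right)^{2}\right) 66 = -467158419 + \left(-38 + \left(-5 + 5 \left(-3\right)\right)^{2}\right) 66 = -467158419 + \left(-38 + \left(-5 - 15\right)^{2}\right) 66 = -467158419 + \left(-38 + \left(-20\right)^{2}\right) 66 = -467158419 + \left(-38 + 400\right) 66 = -467158419 + 362 \cdot 66 = -467158419 + 23892 = -467134527$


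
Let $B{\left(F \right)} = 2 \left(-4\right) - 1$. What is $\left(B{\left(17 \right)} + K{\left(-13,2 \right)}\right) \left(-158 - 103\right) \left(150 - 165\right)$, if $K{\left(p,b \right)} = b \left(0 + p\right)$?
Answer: $-137025$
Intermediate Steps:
$B{\left(F \right)} = -9$ ($B{\left(F \right)} = -8 - 1 = -9$)
$K{\left(p,b \right)} = b p$
$\left(B{\left(17 \right)} + K{\left(-13,2 \right)}\right) \left(-158 - 103\right) \left(150 - 165\right) = \left(-9 + 2 \left(-13\right)\right) \left(-158 - 103\right) \left(150 - 165\right) = \left(-9 - 26\right) \left(\left(-261\right) \left(-15\right)\right) = \left(-35\right) 3915 = -137025$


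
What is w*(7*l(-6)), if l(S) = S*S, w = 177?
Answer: 44604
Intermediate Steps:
l(S) = S**2
w*(7*l(-6)) = 177*(7*(-6)**2) = 177*(7*36) = 177*252 = 44604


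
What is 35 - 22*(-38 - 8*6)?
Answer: 1927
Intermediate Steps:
35 - 22*(-38 - 8*6) = 35 - 22*(-38 - 48) = 35 - 22*(-86) = 35 + 1892 = 1927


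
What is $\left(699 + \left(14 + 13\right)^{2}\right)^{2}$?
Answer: $2039184$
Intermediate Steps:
$\left(699 + \left(14 + 13\right)^{2}\right)^{2} = \left(699 + 27^{2}\right)^{2} = \left(699 + 729\right)^{2} = 1428^{2} = 2039184$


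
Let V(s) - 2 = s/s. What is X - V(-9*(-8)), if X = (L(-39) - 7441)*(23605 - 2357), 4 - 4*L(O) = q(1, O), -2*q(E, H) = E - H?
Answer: -157978883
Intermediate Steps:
q(E, H) = H/2 - E/2 (q(E, H) = -(E - H)/2 = H/2 - E/2)
L(O) = 9/8 - O/8 (L(O) = 1 - (O/2 - 1/2*1)/4 = 1 - (O/2 - 1/2)/4 = 1 - (-1/2 + O/2)/4 = 1 + (1/8 - O/8) = 9/8 - O/8)
X = -157978880 (X = ((9/8 - 1/8*(-39)) - 7441)*(23605 - 2357) = ((9/8 + 39/8) - 7441)*21248 = (6 - 7441)*21248 = -7435*21248 = -157978880)
V(s) = 3 (V(s) = 2 + s/s = 2 + 1 = 3)
X - V(-9*(-8)) = -157978880 - 1*3 = -157978880 - 3 = -157978883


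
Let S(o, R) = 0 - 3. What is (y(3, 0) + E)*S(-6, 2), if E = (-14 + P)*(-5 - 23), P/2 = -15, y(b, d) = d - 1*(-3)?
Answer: -3705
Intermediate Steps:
y(b, d) = 3 + d (y(b, d) = d + 3 = 3 + d)
P = -30 (P = 2*(-15) = -30)
S(o, R) = -3
E = 1232 (E = (-14 - 30)*(-5 - 23) = -44*(-28) = 1232)
(y(3, 0) + E)*S(-6, 2) = ((3 + 0) + 1232)*(-3) = (3 + 1232)*(-3) = 1235*(-3) = -3705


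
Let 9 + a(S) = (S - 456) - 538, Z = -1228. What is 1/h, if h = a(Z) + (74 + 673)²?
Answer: 1/555778 ≈ 1.7993e-6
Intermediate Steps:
a(S) = -1003 + S (a(S) = -9 + ((S - 456) - 538) = -9 + ((-456 + S) - 538) = -9 + (-994 + S) = -1003 + S)
h = 555778 (h = (-1003 - 1228) + (74 + 673)² = -2231 + 747² = -2231 + 558009 = 555778)
1/h = 1/555778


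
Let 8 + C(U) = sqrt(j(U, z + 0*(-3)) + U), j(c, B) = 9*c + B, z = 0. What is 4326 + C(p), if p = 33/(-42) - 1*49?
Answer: 4318 + I*sqrt(24395)/7 ≈ 4318.0 + 22.313*I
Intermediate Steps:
p = -697/14 (p = 33*(-1/42) - 49 = -11/14 - 49 = -697/14 ≈ -49.786)
j(c, B) = B + 9*c
C(U) = -8 + sqrt(10)*sqrt(U) (C(U) = -8 + sqrt(((0 + 0*(-3)) + 9*U) + U) = -8 + sqrt(((0 + 0) + 9*U) + U) = -8 + sqrt((0 + 9*U) + U) = -8 + sqrt(9*U + U) = -8 + sqrt(10*U) = -8 + sqrt(10)*sqrt(U))
4326 + C(p) = 4326 + (-8 + sqrt(10)*sqrt(-697/14)) = 4326 + (-8 + sqrt(10)*(I*sqrt(9758)/14)) = 4326 + (-8 + I*sqrt(24395)/7) = 4318 + I*sqrt(24395)/7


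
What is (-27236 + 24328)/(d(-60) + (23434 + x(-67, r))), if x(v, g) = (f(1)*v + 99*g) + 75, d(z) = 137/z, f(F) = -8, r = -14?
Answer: -174480/1359403 ≈ -0.12835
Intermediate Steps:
x(v, g) = 75 - 8*v + 99*g (x(v, g) = (-8*v + 99*g) + 75 = 75 - 8*v + 99*g)
(-27236 + 24328)/(d(-60) + (23434 + x(-67, r))) = (-27236 + 24328)/(137/(-60) + (23434 + (75 - 8*(-67) + 99*(-14)))) = -2908/(137*(-1/60) + (23434 + (75 + 536 - 1386))) = -2908/(-137/60 + (23434 - 775)) = -2908/(-137/60 + 22659) = -2908/1359403/60 = -2908*60/1359403 = -174480/1359403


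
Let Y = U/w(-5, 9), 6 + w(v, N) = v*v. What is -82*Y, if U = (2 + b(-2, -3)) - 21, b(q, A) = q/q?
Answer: 1476/19 ≈ 77.684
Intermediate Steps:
w(v, N) = -6 + v² (w(v, N) = -6 + v*v = -6 + v²)
b(q, A) = 1
U = -18 (U = (2 + 1) - 21 = 3 - 21 = -18)
Y = -18/19 (Y = -18/(-6 + (-5)²) = -18/(-6 + 25) = -18/19 ≈ -0.94737)
-82*Y = -82*(-18/19) = 1476/19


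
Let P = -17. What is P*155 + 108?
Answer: -2527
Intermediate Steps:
P*155 + 108 = -17*155 + 108 = -2635 + 108 = -2527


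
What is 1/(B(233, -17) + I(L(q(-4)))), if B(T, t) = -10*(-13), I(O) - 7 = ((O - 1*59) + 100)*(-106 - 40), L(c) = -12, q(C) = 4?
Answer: -1/4097 ≈ -0.00024408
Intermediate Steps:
I(O) = -5979 - 146*O (I(O) = 7 + ((O - 1*59) + 100)*(-106 - 40) = 7 + ((O - 59) + 100)*(-146) = 7 + ((-59 + O) + 100)*(-146) = 7 + (41 + O)*(-146) = 7 + (-5986 - 146*O) = -5979 - 146*O)
B(T, t) = 130
1/(B(233, -17) + I(L(q(-4)))) = 1/(130 + (-5979 - 146*(-12))) = 1/(130 + (-5979 + 1752)) = 1/(130 - 4227) = 1/(-4097) = -1/4097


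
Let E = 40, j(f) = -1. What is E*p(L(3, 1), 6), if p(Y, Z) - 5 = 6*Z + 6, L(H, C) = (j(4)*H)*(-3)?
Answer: 1880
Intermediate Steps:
L(H, C) = 3*H (L(H, C) = -H*(-3) = 3*H)
p(Y, Z) = 11 + 6*Z (p(Y, Z) = 5 + (6*Z + 6) = 5 + (6 + 6*Z) = 11 + 6*Z)
E*p(L(3, 1), 6) = 40*(11 + 6*6) = 40*(11 + 36) = 40*47 = 1880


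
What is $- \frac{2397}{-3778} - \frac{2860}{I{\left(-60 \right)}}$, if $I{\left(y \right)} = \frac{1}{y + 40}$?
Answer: $\frac{216103997}{3778} \approx 57201.0$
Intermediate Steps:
$I{\left(y \right)} = \frac{1}{40 + y}$
$- \frac{2397}{-3778} - \frac{2860}{I{\left(-60 \right)}} = - \frac{2397}{-3778} - \frac{2860}{\frac{1}{40 - 60}} = \left(-2397\right) \left(- \frac{1}{3778}\right) - \frac{2860}{\frac{1}{-20}} = \frac{2397}{3778} - \frac{2860}{- \frac{1}{20}} = \frac{2397}{3778} - -57200 = \frac{2397}{3778} + 57200 = \frac{216103997}{3778}$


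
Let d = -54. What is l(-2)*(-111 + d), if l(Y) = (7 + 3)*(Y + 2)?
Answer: 0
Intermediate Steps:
l(Y) = 20 + 10*Y (l(Y) = 10*(2 + Y) = 20 + 10*Y)
l(-2)*(-111 + d) = (20 + 10*(-2))*(-111 - 54) = (20 - 20)*(-165) = 0*(-165) = 0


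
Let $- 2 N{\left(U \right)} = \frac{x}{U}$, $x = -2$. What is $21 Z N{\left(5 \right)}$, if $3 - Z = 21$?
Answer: $- \frac{378}{5} \approx -75.6$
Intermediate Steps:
$Z = -18$ ($Z = 3 - 21 = -18$)
$N{\left(U \right)} = \frac{1}{U}$ ($N{\left(U \right)} = - \frac{\left(-2\right) \frac{1}{U}}{2} = \frac{1}{U}$)
$21 Z N{\left(5 \right)} = \frac{21 \left(-18\right)}{5} = \left(-378\right) \frac{1}{5} = - \frac{378}{5}$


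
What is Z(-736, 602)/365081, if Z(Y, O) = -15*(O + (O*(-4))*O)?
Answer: 749490/12589 ≈ 59.535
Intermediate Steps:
Z(Y, O) = -15*O + 60*O² (Z(Y, O) = -15*(O + (-4*O)*O) = -15*(O - 4*O²) = -15*O + 60*O²)
Z(-736, 602)/365081 = (15*602*(-1 + 4*602))/365081 = (15*602*(-1 + 2408))*(1/365081) = (15*602*2407)*(1/365081) = 21735210*(1/365081) = 749490/12589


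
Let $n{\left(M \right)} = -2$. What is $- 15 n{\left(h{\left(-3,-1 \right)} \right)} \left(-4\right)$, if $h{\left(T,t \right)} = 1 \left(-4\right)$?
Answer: $-120$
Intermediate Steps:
$h{\left(T,t \right)} = -4$
$- 15 n{\left(h{\left(-3,-1 \right)} \right)} \left(-4\right) = \left(-15\right) \left(-2\right) \left(-4\right) = 30 \left(-4\right) = -120$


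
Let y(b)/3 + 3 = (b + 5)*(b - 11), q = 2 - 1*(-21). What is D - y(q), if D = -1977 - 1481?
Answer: -4457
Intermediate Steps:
q = 23 (q = 2 + 21 = 23)
D = -3458
y(b) = -9 + 3*(-11 + b)*(5 + b) (y(b) = -9 + 3*((b + 5)*(b - 11)) = -9 + 3*((5 + b)*(-11 + b)) = -9 + 3*((-11 + b)*(5 + b)) = -9 + 3*(-11 + b)*(5 + b))
D - y(q) = -3458 - (-174 - 18*23 + 3*23²) = -3458 - (-174 - 414 + 3*529) = -3458 - (-174 - 414 + 1587) = -3458 - 1*999 = -3458 - 999 = -4457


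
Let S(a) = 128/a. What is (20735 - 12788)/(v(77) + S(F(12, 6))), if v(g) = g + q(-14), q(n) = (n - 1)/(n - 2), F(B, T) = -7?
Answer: 296688/2227 ≈ 133.22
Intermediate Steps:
q(n) = (-1 + n)/(-2 + n)
v(g) = 15/16 + g (v(g) = g + (-1 - 14)/(-2 - 14) = g - 15/(-16) = g - 1/16*(-15) = g + 15/16 = 15/16 + g)
(20735 - 12788)/(v(77) + S(F(12, 6))) = (20735 - 12788)/((15/16 + 77) + 128/(-7)) = 7947/(1247/16 + 128*(-1/7)) = 7947/(1247/16 - 128/7) = 7947/(6681/112) = 7947*(112/6681) = 296688/2227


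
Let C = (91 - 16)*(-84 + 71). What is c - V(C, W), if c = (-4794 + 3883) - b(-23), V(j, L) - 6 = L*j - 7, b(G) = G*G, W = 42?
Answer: 39511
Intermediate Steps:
b(G) = G²
C = -975 (C = 75*(-13) = -975)
V(j, L) = -1 + L*j (V(j, L) = 6 + (L*j - 7) = 6 + (-7 + L*j) = -1 + L*j)
c = -1440 (c = (-4794 + 3883) - 1*(-23)² = -911 - 1*529 = -911 - 529 = -1440)
c - V(C, W) = -1440 - (-1 + 42*(-975)) = -1440 - (-1 - 40950) = -1440 - 1*(-40951) = -1440 + 40951 = 39511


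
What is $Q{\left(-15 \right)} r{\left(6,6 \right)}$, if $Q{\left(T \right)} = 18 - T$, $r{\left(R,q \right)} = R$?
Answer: $198$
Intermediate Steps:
$Q{\left(-15 \right)} r{\left(6,6 \right)} = \left(18 - -15\right) 6 = \left(18 + 15\right) 6 = 33 \cdot 6 = 198$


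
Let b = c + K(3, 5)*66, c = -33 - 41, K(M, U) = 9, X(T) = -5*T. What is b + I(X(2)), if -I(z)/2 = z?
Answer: 540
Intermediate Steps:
I(z) = -2*z
c = -74
b = 520 (b = -74 + 9*66 = -74 + 594 = 520)
b + I(X(2)) = 520 - (-10)*2 = 520 - 2*(-10) = 520 + 20 = 540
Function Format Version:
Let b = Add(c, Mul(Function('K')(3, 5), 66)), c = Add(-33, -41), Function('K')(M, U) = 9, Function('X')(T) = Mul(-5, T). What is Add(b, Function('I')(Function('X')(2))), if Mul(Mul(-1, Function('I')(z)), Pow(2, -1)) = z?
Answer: 540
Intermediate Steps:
Function('I')(z) = Mul(-2, z)
c = -74
b = 520 (b = Add(-74, Mul(9, 66)) = Add(-74, 594) = 520)
Add(b, Function('I')(Function('X')(2))) = Add(520, Mul(-2, Mul(-5, 2))) = Add(520, Mul(-2, -10)) = Add(520, 20) = 540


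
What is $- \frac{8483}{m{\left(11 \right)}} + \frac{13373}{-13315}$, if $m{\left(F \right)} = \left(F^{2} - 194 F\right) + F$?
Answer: $\frac{86178399}{26656630} \approx 3.2329$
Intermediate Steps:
$m{\left(F \right)} = F^{2} - 193 F$
$- \frac{8483}{m{\left(11 \right)}} + \frac{13373}{-13315} = - \frac{8483}{11 \left(-193 + 11\right)} + \frac{13373}{-13315} = - \frac{8483}{11 \left(-182\right)} + 13373 \left(- \frac{1}{13315}\right) = - \frac{8483}{-2002} - \frac{13373}{13315} = \left(-8483\right) \left(- \frac{1}{2002}\right) - \frac{13373}{13315} = \frac{8483}{2002} - \frac{13373}{13315} = \frac{86178399}{26656630}$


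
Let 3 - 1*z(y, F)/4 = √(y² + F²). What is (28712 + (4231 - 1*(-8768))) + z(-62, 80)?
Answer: 41723 - 8*√2561 ≈ 41318.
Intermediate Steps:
z(y, F) = 12 - 4*√(F² + y²) (z(y, F) = 12 - 4*√(y² + F²) = 12 - 4*√(F² + y²))
(28712 + (4231 - 1*(-8768))) + z(-62, 80) = (28712 + (4231 - 1*(-8768))) + (12 - 4*√(80² + (-62)²)) = (28712 + (4231 + 8768)) + (12 - 4*√(6400 + 3844)) = (28712 + 12999) + (12 - 8*√2561) = 41711 + (12 - 8*√2561) = 41723 - 8*√2561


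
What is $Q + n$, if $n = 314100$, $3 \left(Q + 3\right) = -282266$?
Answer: $\frac{660025}{3} \approx 2.2001 \cdot 10^{5}$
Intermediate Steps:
$Q = - \frac{282275}{3}$ ($Q = -3 + \frac{1}{3} \left(-282266\right) = -3 - \frac{282266}{3} = - \frac{282275}{3} \approx -94092.0$)
$Q + n = - \frac{282275}{3} + 314100 = \frac{660025}{3}$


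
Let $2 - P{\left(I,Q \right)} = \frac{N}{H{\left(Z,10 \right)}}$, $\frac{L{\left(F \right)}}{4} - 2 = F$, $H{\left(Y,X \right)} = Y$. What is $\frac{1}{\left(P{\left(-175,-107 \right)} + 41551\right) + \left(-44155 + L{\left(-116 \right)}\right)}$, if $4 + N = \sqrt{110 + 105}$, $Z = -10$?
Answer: $- \frac{305840}{935380841} - \frac{10 \sqrt{215}}{935380841} \approx -0.00032713$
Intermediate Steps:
$L{\left(F \right)} = 8 + 4 F$
$N = -4 + \sqrt{215}$ ($N = -4 + \sqrt{110 + 105} = -4 + \sqrt{215} \approx 10.663$)
$P{\left(I,Q \right)} = \frac{8}{5} + \frac{\sqrt{215}}{10}$ ($P{\left(I,Q \right)} = 2 - \frac{-4 + \sqrt{215}}{-10} = 2 - \left(-4 + \sqrt{215}\right) \left(- \frac{1}{10}\right) = 2 - \left(\frac{2}{5} - \frac{\sqrt{215}}{10}\right) = \frac{8}{5} + \frac{\sqrt{215}}{10}$)
$\frac{1}{\left(P{\left(-175,-107 \right)} + 41551\right) + \left(-44155 + L{\left(-116 \right)}\right)} = \frac{1}{\left(\left(\frac{8}{5} + \frac{\sqrt{215}}{10}\right) + 41551\right) + \left(-44155 + \left(8 + 4 \left(-116\right)\right)\right)} = \frac{1}{\left(\frac{207763}{5} + \frac{\sqrt{215}}{10}\right) + \left(-44155 + \left(8 - 464\right)\right)} = \frac{1}{\left(\frac{207763}{5} + \frac{\sqrt{215}}{10}\right) - 44611} = \frac{1}{- \frac{15292}{5} + \frac{\sqrt{215}}{10}}$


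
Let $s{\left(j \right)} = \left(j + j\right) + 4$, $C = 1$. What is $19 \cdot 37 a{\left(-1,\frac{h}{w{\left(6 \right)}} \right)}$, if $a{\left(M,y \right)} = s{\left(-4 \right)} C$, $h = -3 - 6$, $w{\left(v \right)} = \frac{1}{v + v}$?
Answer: $-2812$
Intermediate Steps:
$w{\left(v \right)} = \frac{1}{2 v}$
$h = -9$ ($h = -3 - 6 = -9$)
$s{\left(j \right)} = 4 + 2 j$ ($s{\left(j \right)} = 2 j + 4 = 4 + 2 j$)
$a{\left(M,y \right)} = -4$ ($a{\left(M,y \right)} = \left(4 + 2 \left(-4\right)\right) 1 = \left(4 - 8\right) 1 = \left(-4\right) 1 = -4$)
$19 \cdot 37 a{\left(-1,\frac{h}{w{\left(6 \right)}} \right)} = 19 \cdot 37 \left(-4\right) = 703 \left(-4\right) = -2812$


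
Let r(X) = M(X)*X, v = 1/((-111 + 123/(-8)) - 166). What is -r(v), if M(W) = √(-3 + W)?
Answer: 40*I*√657259/5470921 ≈ 0.0059275*I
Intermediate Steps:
v = -8/2339 (v = 1/((-111 + 123*(-⅛)) - 166) = 1/((-111 - 123/8) - 166) = 1/(-1011/8 - 166) = 1/(-2339/8) = -8/2339 ≈ -0.0034203)
r(X) = X*√(-3 + X) (r(X) = √(-3 + X)*X = X*√(-3 + X))
-r(v) = -(-8)*√(-3 - 8/2339)/2339 = -(-8)*√(-7025/2339)/2339 = -(-8)*5*I*√657259/2339/2339 = -(-40)*I*√657259/5470921 = 40*I*√657259/5470921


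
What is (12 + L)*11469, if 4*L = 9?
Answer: 653733/4 ≈ 1.6343e+5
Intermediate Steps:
L = 9/4 (L = (¼)*9 = 9/4 ≈ 2.2500)
(12 + L)*11469 = (12 + 9/4)*11469 = (57/4)*11469 = 653733/4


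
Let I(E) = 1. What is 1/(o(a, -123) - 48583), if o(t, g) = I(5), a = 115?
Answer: -1/48582 ≈ -2.0584e-5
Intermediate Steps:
o(t, g) = 1
1/(o(a, -123) - 48583) = 1/(1 - 48583) = 1/(-48582) = -1/48582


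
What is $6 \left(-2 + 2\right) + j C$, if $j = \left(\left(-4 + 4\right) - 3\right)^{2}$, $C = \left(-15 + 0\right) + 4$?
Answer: $-99$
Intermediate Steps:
$C = -11$ ($C = -15 + 4 = -11$)
$j = 9$ ($j = \left(0 - 3\right)^{2} = \left(-3\right)^{2} = 9$)
$6 \left(-2 + 2\right) + j C = 6 \left(-2 + 2\right) + 9 \left(-11\right) = 6 \cdot 0 - 99 = 0 - 99 = -99$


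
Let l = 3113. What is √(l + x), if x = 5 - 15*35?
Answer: √2593 ≈ 50.922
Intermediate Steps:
x = -520 (x = 5 - 525 = -520)
√(l + x) = √(3113 - 520) = √2593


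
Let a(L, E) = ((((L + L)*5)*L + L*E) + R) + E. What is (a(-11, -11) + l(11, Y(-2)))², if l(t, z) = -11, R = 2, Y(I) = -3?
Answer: 1718721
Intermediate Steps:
a(L, E) = 2 + E + 10*L² + E*L (a(L, E) = ((((L + L)*5)*L + L*E) + 2) + E = ((((2*L)*5)*L + E*L) + 2) + E = (((10*L)*L + E*L) + 2) + E = ((10*L² + E*L) + 2) + E = (2 + 10*L² + E*L) + E = 2 + E + 10*L² + E*L)
(a(-11, -11) + l(11, Y(-2)))² = ((2 - 11 + 10*(-11)² - 11*(-11)) - 11)² = ((2 - 11 + 10*121 + 121) - 11)² = ((2 - 11 + 1210 + 121) - 11)² = (1322 - 11)² = 1311² = 1718721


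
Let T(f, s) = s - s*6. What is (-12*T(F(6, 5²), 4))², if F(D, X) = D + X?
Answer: 57600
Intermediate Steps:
T(f, s) = -5*s (T(f, s) = s - 6*s = -5*s)
(-12*T(F(6, 5²), 4))² = (-(-60)*4)² = (-12*(-20))² = 240² = 57600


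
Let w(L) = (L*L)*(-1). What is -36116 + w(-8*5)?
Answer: -37716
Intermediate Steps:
w(L) = -L² (w(L) = L²*(-1) = -L²)
-36116 + w(-8*5) = -36116 - (-8*5)² = -36116 - 1*(-40)² = -36116 - 1*1600 = -36116 - 1600 = -37716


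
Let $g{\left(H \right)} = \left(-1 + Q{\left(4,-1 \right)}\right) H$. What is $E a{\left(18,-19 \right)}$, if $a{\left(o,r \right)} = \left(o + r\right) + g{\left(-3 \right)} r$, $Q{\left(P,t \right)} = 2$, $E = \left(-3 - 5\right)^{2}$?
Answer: $3584$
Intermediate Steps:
$E = 64$ ($E = \left(-8\right)^{2} = 64$)
$g{\left(H \right)} = H$ ($g{\left(H \right)} = \left(-1 + 2\right) H = 1 H = H$)
$a{\left(o,r \right)} = o - 2 r$ ($a{\left(o,r \right)} = \left(o + r\right) - 3 r = o - 2 r$)
$E a{\left(18,-19 \right)} = 64 \left(18 - -38\right) = 64 \left(18 + 38\right) = 64 \cdot 56 = 3584$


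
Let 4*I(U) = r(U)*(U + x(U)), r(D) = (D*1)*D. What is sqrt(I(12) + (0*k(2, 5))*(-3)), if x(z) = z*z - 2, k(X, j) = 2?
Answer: 6*sqrt(154) ≈ 74.458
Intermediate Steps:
x(z) = -2 + z**2 (x(z) = z**2 - 2 = -2 + z**2)
r(D) = D**2 (r(D) = D*D = D**2)
I(U) = U**2*(-2 + U + U**2)/4 (I(U) = (U**2*(U + (-2 + U**2)))/4 = (U**2*(-2 + U + U**2))/4 = U**2*(-2 + U + U**2)/4)
sqrt(I(12) + (0*k(2, 5))*(-3)) = sqrt((1/4)*12**2*(-2 + 12 + 12**2) + (0*2)*(-3)) = sqrt((1/4)*144*(-2 + 12 + 144) + 0*(-3)) = sqrt((1/4)*144*154 + 0) = sqrt(5544 + 0) = sqrt(5544) = 6*sqrt(154)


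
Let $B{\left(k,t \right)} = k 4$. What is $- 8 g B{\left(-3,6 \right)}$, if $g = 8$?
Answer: $768$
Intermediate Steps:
$B{\left(k,t \right)} = 4 k$
$- 8 g B{\left(-3,6 \right)} = \left(-8\right) 8 \cdot 4 \left(-3\right) = \left(-64\right) \left(-12\right) = 768$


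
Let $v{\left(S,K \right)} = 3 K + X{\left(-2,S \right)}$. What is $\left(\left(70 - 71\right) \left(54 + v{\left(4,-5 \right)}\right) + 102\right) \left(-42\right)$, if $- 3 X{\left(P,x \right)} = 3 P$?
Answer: $-2562$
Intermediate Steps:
$X{\left(P,x \right)} = - P$ ($X{\left(P,x \right)} = - \frac{3 P}{3} = - P$)
$v{\left(S,K \right)} = 2 + 3 K$ ($v{\left(S,K \right)} = 3 K - -2 = 3 K + 2 = 2 + 3 K$)
$\left(\left(70 - 71\right) \left(54 + v{\left(4,-5 \right)}\right) + 102\right) \left(-42\right) = \left(\left(70 - 71\right) \left(54 + \left(2 + 3 \left(-5\right)\right)\right) + 102\right) \left(-42\right) = \left(- (54 + \left(2 - 15\right)) + 102\right) \left(-42\right) = \left(- (54 - 13) + 102\right) \left(-42\right) = \left(\left(-1\right) 41 + 102\right) \left(-42\right) = \left(-41 + 102\right) \left(-42\right) = 61 \left(-42\right) = -2562$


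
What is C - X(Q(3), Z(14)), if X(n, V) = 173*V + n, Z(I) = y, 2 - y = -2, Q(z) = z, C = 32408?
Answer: 31713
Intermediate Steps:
y = 4 (y = 2 - 1*(-2) = 2 + 2 = 4)
Z(I) = 4
X(n, V) = n + 173*V
C - X(Q(3), Z(14)) = 32408 - (3 + 173*4) = 32408 - (3 + 692) = 32408 - 1*695 = 32408 - 695 = 31713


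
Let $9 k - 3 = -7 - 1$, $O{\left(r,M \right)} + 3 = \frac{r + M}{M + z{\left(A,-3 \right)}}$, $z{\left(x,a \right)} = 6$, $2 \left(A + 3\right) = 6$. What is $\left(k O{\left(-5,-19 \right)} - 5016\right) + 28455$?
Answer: $\frac{914146}{39} \approx 23440.0$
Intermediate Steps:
$A = 0$ ($A = -3 + \frac{1}{2} \cdot 6 = -3 + 3 = 0$)
$O{\left(r,M \right)} = -3 + \frac{M + r}{6 + M}$ ($O{\left(r,M \right)} = -3 + \frac{r + M}{M + 6} = -3 + \frac{M + r}{6 + M}$)
$k = - \frac{5}{9}$ ($k = \frac{1}{3} + \frac{-7 - 1}{9} = \frac{1}{3} + \frac{1}{9} \left(-8\right) = \frac{1}{3} - \frac{8}{9} = - \frac{5}{9} \approx -0.55556$)
$\left(k O{\left(-5,-19 \right)} - 5016\right) + 28455 = \left(- \frac{5 \frac{-18 - 5 - -38}{6 - 19}}{9} - 5016\right) + 28455 = \left(- \frac{5 \frac{-18 - 5 + 38}{-13}}{9} - 5016\right) + 28455 = \left(- \frac{5 \left(\left(- \frac{1}{13}\right) 15\right)}{9} - 5016\right) + 28455 = \left(\left(- \frac{5}{9}\right) \left(- \frac{15}{13}\right) - 5016\right) + 28455 = \left(\frac{25}{39} - 5016\right) + 28455 = - \frac{195599}{39} + 28455 = \frac{914146}{39}$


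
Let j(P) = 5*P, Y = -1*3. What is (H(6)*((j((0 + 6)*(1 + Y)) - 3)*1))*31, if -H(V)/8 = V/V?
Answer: 15624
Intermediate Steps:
Y = -3
H(V) = -8 (H(V) = -8*V/V = -8*1 = -8)
(H(6)*((j((0 + 6)*(1 + Y)) - 3)*1))*31 = -8*(5*((0 + 6)*(1 - 3)) - 3)*31 = -8*(5*(6*(-2)) - 3)*31 = -8*(5*(-12) - 3)*31 = -8*(-60 - 3)*31 = -(-504)*31 = -8*(-63)*31 = 504*31 = 15624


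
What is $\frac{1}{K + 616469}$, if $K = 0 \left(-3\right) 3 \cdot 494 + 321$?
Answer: $\frac{1}{616790} \approx 1.6213 \cdot 10^{-6}$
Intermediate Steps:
$K = 321$ ($K = 0 \cdot 3 \cdot 494 + 321 = 0 \cdot 494 + 321 = 0 + 321 = 321$)
$\frac{1}{K + 616469} = \frac{1}{321 + 616469} = \frac{1}{616790}$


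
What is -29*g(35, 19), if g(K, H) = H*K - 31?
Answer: -18386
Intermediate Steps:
g(K, H) = -31 + H*K
-29*g(35, 19) = -29*(-31 + 19*35) = -29*(-31 + 665) = -29*634 = -18386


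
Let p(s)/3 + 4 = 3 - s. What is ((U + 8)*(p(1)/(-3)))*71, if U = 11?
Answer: 2698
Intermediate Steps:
p(s) = -3 - 3*s (p(s) = -12 + 3*(3 - s) = -12 + (9 - 3*s) = -3 - 3*s)
((U + 8)*(p(1)/(-3)))*71 = ((11 + 8)*((-3 - 3*1)/(-3)))*71 = (19*((-3 - 3)*(-⅓)))*71 = (19*(-6*(-⅓)))*71 = (19*2)*71 = 38*71 = 2698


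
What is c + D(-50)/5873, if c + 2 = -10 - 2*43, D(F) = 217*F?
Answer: -83772/839 ≈ -99.847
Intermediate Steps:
c = -98 (c = -2 + (-10 - 2*43) = -2 + (-10 - 86) = -2 - 96 = -98)
c + D(-50)/5873 = -98 + (217*(-50))/5873 = -98 - 10850*1/5873 = -98 - 1550/839 = -83772/839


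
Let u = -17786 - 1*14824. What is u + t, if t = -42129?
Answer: -74739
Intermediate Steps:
u = -32610 (u = -17786 - 14824 = -32610)
u + t = -32610 - 42129 = -74739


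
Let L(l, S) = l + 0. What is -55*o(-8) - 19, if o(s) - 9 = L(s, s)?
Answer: -74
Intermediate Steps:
L(l, S) = l
o(s) = 9 + s
-55*o(-8) - 19 = -55*(9 - 8) - 19 = -55*1 - 19 = -55 - 19 = -74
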